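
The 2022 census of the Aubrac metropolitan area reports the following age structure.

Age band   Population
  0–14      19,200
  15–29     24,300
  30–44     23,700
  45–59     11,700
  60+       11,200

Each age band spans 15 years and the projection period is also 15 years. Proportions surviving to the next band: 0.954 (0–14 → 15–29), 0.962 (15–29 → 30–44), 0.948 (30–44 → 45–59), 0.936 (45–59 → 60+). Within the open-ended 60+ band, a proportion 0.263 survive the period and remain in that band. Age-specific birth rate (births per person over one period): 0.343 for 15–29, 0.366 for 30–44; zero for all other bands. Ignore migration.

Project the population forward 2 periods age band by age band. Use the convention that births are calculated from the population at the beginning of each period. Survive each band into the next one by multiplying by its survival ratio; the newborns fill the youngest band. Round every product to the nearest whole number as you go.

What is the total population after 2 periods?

[period 1]
Births: 24300 × 0.343 = 8335 ; 23700 × 0.366 = 8674 — total 17009
15–29: 19200 × 0.954 = 18317
30–44: 24300 × 0.962 = 23377
45–59: 23700 × 0.948 = 22468
60+: 11700 × 0.936 + 11200 × 0.263 = 10951 + 2946 = 13897
Giving 17009 / 18317 / 23377 / 22468 / 13897.
[period 2]
Births: 18317 × 0.343 = 6283 ; 23377 × 0.366 = 8556 — total 14839
15–29: 17009 × 0.954 = 16227
30–44: 18317 × 0.962 = 17621
45–59: 23377 × 0.948 = 22161
60+: 22468 × 0.936 + 13897 × 0.263 = 21030 + 3655 = 24685
Giving 14839 / 16227 / 17621 / 22161 / 24685.
Total after period 2: 14839 + 16227 + 17621 + 22161 + 24685 = 95533

95533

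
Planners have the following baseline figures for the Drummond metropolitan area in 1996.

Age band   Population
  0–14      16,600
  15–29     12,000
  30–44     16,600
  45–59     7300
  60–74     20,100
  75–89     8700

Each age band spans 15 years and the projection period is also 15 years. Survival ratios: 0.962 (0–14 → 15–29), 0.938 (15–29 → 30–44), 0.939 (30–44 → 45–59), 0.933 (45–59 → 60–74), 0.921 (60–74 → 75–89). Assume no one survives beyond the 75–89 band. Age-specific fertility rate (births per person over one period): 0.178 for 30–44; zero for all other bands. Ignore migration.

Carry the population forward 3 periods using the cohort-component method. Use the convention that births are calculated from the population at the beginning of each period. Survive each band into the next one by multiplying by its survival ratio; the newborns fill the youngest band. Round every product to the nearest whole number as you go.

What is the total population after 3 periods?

[period 1]
Births: 16600 * 0.178 = 2955
15–29: 16600 * 0.962 = 15969
30–44: 12000 * 0.938 = 11256
45–59: 16600 * 0.939 = 15587
60–74: 7300 * 0.933 = 6811
75–89: 20100 * 0.921 = 18512
→ [2955, 15969, 11256, 15587, 6811, 18512]
[period 2]
Births: 11256 * 0.178 = 2004
15–29: 2955 * 0.962 = 2843
30–44: 15969 * 0.938 = 14979
45–59: 11256 * 0.939 = 10569
60–74: 15587 * 0.933 = 14543
75–89: 6811 * 0.921 = 6273
→ [2004, 2843, 14979, 10569, 14543, 6273]
[period 3]
Births: 14979 * 0.178 = 2666
15–29: 2004 * 0.962 = 1928
30–44: 2843 * 0.938 = 2667
45–59: 14979 * 0.939 = 14065
60–74: 10569 * 0.933 = 9861
75–89: 14543 * 0.921 = 13394
→ [2666, 1928, 2667, 14065, 9861, 13394]
Total after period 3: 2666 + 1928 + 2667 + 14065 + 9861 + 13394 = 44581

44581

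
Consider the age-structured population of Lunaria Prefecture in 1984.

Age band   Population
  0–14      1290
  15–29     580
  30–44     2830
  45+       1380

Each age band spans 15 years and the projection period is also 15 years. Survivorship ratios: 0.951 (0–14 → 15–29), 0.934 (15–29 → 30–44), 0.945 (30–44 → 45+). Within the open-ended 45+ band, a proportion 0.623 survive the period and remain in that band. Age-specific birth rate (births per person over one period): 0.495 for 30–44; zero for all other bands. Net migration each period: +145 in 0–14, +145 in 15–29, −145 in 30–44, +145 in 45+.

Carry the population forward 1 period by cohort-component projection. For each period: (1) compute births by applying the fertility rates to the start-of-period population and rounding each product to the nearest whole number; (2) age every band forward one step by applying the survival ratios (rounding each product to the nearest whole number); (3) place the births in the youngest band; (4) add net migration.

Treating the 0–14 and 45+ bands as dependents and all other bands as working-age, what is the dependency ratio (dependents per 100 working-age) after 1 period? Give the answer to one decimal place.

Let group 1 be 0–14 through group 4 = 45+.
[period 1]
Births: 2830 × 0.495 = 1401
Group 2: 1290 × 0.951 = 1227
Group 3: 580 × 0.934 = 542
Group 4: 2830 × 0.945 + 1380 × 0.623 = 2674 + 860 = 3534
Net migration: Group 1 + 145 → 1546; Group 2 + 145 → 1372; Group 3 − 145 → 397; Group 4 + 145 → 3679
End of period: [1546, 1372, 397, 3679]
Dependents (band 0–14 + band 45+) = 1546 + 3679 = 5225; working-age = 1769; ratio = 5225/1769 × 100 = 295.4

295.4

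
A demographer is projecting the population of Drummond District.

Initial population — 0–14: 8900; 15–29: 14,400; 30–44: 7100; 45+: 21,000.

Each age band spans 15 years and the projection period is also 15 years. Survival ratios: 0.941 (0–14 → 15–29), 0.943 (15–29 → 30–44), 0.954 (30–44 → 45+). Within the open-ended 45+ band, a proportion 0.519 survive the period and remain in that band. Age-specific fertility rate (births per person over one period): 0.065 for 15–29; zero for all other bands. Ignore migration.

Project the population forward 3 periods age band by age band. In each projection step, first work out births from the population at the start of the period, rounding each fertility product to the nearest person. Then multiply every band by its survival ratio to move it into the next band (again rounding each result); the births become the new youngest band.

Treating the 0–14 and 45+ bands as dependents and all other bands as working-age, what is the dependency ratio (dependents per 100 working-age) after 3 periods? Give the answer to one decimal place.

[period 1]
Births: 14400 * 0.065 = 936
15–29: 8900 * 0.941 = 8375
30–44: 14400 * 0.943 = 13579
45+: 7100 * 0.954 + 21000 * 0.519 = 6773 + 10899 = 17672
→ [936, 8375, 13579, 17672]
[period 2]
Births: 8375 * 0.065 = 544
15–29: 936 * 0.941 = 881
30–44: 8375 * 0.943 = 7898
45+: 13579 * 0.954 + 17672 * 0.519 = 12954 + 9172 = 22126
→ [544, 881, 7898, 22126]
[period 3]
Births: 881 * 0.065 = 57
15–29: 544 * 0.941 = 512
30–44: 881 * 0.943 = 831
45+: 7898 * 0.954 + 22126 * 0.519 = 7535 + 11483 = 19018
→ [57, 512, 831, 19018]
Dependents (band 0–14 + band 45+) = 57 + 19018 = 19075; working-age = 1343; ratio = 19075/1343 × 100 = 1420.3

1420.3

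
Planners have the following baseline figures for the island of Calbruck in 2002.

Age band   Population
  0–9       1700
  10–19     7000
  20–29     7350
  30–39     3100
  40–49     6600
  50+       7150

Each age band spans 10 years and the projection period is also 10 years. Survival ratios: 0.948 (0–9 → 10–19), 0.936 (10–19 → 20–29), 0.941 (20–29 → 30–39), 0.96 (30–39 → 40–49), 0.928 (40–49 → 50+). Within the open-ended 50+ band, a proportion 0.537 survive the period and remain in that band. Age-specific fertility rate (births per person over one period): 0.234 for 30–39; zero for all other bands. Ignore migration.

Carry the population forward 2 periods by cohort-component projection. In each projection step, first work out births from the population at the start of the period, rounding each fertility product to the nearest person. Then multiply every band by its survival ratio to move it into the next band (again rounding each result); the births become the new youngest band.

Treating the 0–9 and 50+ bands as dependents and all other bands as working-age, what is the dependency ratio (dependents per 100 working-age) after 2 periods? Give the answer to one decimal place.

64.9

[period 1]
Births: 3100 × 0.234 = 725
10–19: 1700 × 0.948 = 1612
20–29: 7000 × 0.936 = 6552
30–39: 7350 × 0.941 = 6916
40–49: 3100 × 0.96 = 2976
50+: 6600 × 0.928 + 7150 × 0.537 = 6125 + 3840 = 9965
Population now: 0–9=725, 10–19=1612, 20–29=6552, 30–39=6916, 40–49=2976, 50+=9965
[period 2]
Births: 6916 × 0.234 = 1618
10–19: 725 × 0.948 = 687
20–29: 1612 × 0.936 = 1509
30–39: 6552 × 0.941 = 6165
40–49: 6916 × 0.96 = 6639
50+: 2976 × 0.928 + 9965 × 0.537 = 2762 + 5351 = 8113
Population now: 0–9=1618, 10–19=687, 20–29=1509, 30–39=6165, 40–49=6639, 50+=8113
Dependents (band 0–9 + band 50+) = 1618 + 8113 = 9731; working-age = 15000; ratio = 9731/15000 × 100 = 64.9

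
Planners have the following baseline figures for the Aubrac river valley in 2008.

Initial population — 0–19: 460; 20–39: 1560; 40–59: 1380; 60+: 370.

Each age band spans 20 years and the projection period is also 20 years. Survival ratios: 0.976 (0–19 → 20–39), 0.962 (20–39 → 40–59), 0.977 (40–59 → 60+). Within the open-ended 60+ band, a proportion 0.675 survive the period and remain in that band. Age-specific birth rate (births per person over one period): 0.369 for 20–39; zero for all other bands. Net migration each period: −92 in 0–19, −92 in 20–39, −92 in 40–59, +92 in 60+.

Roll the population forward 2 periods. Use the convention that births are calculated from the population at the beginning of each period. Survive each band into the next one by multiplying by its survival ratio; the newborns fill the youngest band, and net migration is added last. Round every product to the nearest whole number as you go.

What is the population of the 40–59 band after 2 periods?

251

— Period 1 —
Births: 1560 × 0.369 = 576
20–39: 460 × 0.976 = 449
40–59: 1560 × 0.962 = 1501
60+: 1380 × 0.977 + 370 × 0.675 = 1348 + 250 = 1598
Net migration: 0–19 − 92 → 484; 20–39 − 92 → 357; 40–59 − 92 → 1409; 60+ + 92 → 1690
Population now: 0–19=484, 20–39=357, 40–59=1409, 60+=1690
— Period 2 —
Births: 357 × 0.369 = 132
20–39: 484 × 0.976 = 472
40–59: 357 × 0.962 = 343
60+: 1409 × 0.977 + 1690 × 0.675 = 1377 + 1141 = 2518
Net migration: 0–19 − 92 → 40; 20–39 − 92 → 380; 40–59 − 92 → 251; 60+ + 92 → 2610
Population now: 0–19=40, 20–39=380, 40–59=251, 60+=2610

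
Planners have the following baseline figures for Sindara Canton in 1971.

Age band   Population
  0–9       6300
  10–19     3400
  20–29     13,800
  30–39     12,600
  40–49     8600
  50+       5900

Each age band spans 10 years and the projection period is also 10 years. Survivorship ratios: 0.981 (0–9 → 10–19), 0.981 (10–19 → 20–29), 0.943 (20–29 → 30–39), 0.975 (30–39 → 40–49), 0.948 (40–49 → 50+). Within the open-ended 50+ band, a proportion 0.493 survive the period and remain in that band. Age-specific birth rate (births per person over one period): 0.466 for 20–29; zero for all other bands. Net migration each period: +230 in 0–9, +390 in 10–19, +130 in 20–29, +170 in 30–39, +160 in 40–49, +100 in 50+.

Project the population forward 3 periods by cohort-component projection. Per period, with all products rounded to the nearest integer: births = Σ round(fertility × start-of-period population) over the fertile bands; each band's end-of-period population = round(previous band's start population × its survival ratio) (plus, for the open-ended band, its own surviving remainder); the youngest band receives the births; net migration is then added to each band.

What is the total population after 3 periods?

43312

Period 1.
Births: 13800 × 0.466 = 6431
10–19: 6300 × 0.981 = 6180
20–29: 3400 × 0.981 = 3335
30–39: 13800 × 0.943 = 13013
40–49: 12600 × 0.975 = 12285
50+: 8600 × 0.948 + 5900 × 0.493 = 8153 + 2909 = 11062
Net migration: 0–9 + 230 → 6661; 10–19 + 390 → 6570; 20–29 + 130 → 3465; 30–39 + 170 → 13183; 40–49 + 160 → 12445; 50+ + 100 → 11162
Giving 6661 / 6570 / 3465 / 13183 / 12445 / 11162.
Period 2.
Births: 3465 × 0.466 = 1615
10–19: 6661 × 0.981 = 6534
20–29: 6570 × 0.981 = 6445
30–39: 3465 × 0.943 = 3267
40–49: 13183 × 0.975 = 12853
50+: 12445 × 0.948 + 11162 × 0.493 = 11798 + 5503 = 17301
Net migration: 0–9 + 230 → 1845; 10–19 + 390 → 6924; 20–29 + 130 → 6575; 30–39 + 170 → 3437; 40–49 + 160 → 13013; 50+ + 100 → 17401
Giving 1845 / 6924 / 6575 / 3437 / 13013 / 17401.
Period 3.
Births: 6575 × 0.466 = 3064
10–19: 1845 × 0.981 = 1810
20–29: 6924 × 0.981 = 6792
30–39: 6575 × 0.943 = 6200
40–49: 3437 × 0.975 = 3351
50+: 13013 × 0.948 + 17401 × 0.493 = 12336 + 8579 = 20915
Net migration: 0–9 + 230 → 3294; 10–19 + 390 → 2200; 20–29 + 130 → 6922; 30–39 + 170 → 6370; 40–49 + 160 → 3511; 50+ + 100 → 21015
Giving 3294 / 2200 / 6922 / 6370 / 3511 / 21015.
Total after period 3: 3294 + 2200 + 6922 + 6370 + 3511 + 21015 = 43312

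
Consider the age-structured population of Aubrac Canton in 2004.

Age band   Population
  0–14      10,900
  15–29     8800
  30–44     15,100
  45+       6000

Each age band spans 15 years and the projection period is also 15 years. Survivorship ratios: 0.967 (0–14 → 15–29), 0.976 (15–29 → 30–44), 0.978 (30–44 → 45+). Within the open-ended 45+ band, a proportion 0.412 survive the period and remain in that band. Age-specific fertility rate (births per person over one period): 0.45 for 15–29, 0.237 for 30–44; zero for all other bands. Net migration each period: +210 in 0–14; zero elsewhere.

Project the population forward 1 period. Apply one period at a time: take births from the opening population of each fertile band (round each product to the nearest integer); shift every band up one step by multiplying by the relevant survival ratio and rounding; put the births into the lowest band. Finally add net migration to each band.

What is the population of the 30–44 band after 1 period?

— Period 1 —
Births: 8800 * 0.45 = 3960  |  15100 * 0.237 = 3579 → 7539
15–29: 10900 * 0.967 = 10540
30–44: 8800 * 0.976 = 8589
45+: 15100 * 0.978 + 6000 * 0.412 = 14768 + 2472 = 17240
Net migration: 0–14 + 210 → 7749
→ [7749, 10540, 8589, 17240]

8589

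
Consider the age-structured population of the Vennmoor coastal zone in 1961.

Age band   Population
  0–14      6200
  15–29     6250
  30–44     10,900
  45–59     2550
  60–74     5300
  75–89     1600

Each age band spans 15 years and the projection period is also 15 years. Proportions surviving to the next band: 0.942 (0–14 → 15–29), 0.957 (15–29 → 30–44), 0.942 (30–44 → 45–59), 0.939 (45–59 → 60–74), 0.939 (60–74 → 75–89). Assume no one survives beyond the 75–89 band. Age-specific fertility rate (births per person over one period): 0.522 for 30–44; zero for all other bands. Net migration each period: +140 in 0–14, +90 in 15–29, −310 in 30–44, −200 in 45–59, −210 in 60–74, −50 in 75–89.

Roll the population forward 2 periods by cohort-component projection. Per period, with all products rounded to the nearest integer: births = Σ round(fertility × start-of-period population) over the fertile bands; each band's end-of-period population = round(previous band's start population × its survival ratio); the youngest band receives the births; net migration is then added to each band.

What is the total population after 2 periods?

30434

Numbering the groups 1..6 from youngest to oldest:
Period 1:
Births: 10900 * 0.522 = 5690
Group 2: 6200 * 0.942 = 5840
Group 3: 6250 * 0.957 = 5981
Group 4: 10900 * 0.942 = 10268
Group 5: 2550 * 0.939 = 2394
Group 6: 5300 * 0.939 = 4977
Net migration: Group 1 + 140 → 5830; Group 2 + 90 → 5930; Group 3 − 310 → 5671; Group 4 − 200 → 10068; Group 5 − 210 → 2184; Group 6 − 50 → 4927
Population now: 0–14=5830, 15–29=5930, 30–44=5671, 45–59=10068, 60–74=2184, 75–89=4927
Period 2:
Births: 5671 * 0.522 = 2960
Group 2: 5830 * 0.942 = 5492
Group 3: 5930 * 0.957 = 5675
Group 4: 5671 * 0.942 = 5342
Group 5: 10068 * 0.939 = 9454
Group 6: 2184 * 0.939 = 2051
Net migration: Group 1 + 140 → 3100; Group 2 + 90 → 5582; Group 3 − 310 → 5365; Group 4 − 200 → 5142; Group 5 − 210 → 9244; Group 6 − 50 → 2001
Population now: 0–14=3100, 15–29=5582, 30–44=5365, 45–59=5142, 60–74=9244, 75–89=2001
Total after period 2: 3100 + 5582 + 5365 + 5142 + 9244 + 2001 = 30434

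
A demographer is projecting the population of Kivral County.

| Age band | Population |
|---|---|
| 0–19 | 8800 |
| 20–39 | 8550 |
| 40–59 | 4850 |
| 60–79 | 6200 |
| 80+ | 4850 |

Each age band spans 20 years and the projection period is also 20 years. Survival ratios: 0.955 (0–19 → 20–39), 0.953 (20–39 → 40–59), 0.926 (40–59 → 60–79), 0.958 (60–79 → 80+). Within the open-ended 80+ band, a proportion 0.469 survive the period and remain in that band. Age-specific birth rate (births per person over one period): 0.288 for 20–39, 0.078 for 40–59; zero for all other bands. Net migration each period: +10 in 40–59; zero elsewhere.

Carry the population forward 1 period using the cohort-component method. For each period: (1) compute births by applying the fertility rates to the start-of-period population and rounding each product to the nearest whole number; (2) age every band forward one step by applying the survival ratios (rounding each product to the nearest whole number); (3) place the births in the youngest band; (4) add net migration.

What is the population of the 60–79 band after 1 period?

4491

Let group 1 be 0–19 through group 5 = 80+.
After projecting period 1:
Births: 8550 × 0.288 = 2462 ; 4850 × 0.078 = 378 — total 2840
Group 2: 8800 × 0.955 = 8404
Group 3: 8550 × 0.953 = 8148
Group 4: 4850 × 0.926 = 4491
Group 5: 6200 × 0.958 + 4850 × 0.469 = 5940 + 2275 = 8215
Net migration: Group 3 + 10 → 8158
Population now: 0–19=2840, 20–39=8404, 40–59=8158, 60–79=4491, 80+=8215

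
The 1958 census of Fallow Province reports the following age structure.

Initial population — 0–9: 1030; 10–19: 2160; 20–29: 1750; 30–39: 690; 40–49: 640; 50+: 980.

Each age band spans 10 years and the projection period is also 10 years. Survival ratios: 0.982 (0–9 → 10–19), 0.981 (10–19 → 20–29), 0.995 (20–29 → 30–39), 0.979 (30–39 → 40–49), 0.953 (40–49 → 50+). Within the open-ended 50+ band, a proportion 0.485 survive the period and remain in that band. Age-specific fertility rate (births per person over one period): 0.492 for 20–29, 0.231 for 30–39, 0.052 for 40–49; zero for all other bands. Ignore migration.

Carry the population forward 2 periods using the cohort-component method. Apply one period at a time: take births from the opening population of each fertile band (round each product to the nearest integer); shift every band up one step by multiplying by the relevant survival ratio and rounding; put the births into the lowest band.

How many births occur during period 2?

1480

Period 1.
Births: 1750 × 0.492 = 861, 690 × 0.231 = 159, 640 × 0.052 = 33 → 1053
10–19: 1030 × 0.982 = 1011
20–29: 2160 × 0.981 = 2119
30–39: 1750 × 0.995 = 1741
40–49: 690 × 0.979 = 676
50+: 640 × 0.953 + 980 × 0.485 = 610 + 475 = 1085
Giving 1053 / 1011 / 2119 / 1741 / 676 / 1085.
Period 2.
Births: 2119 × 0.492 = 1043, 1741 × 0.231 = 402, 676 × 0.052 = 35 → 1480
10–19: 1053 × 0.982 = 1034
20–29: 1011 × 0.981 = 992
30–39: 2119 × 0.995 = 2108
40–49: 1741 × 0.979 = 1704
50+: 676 × 0.953 + 1085 × 0.485 = 644 + 526 = 1170
Giving 1480 / 1034 / 992 / 2108 / 1704 / 1170.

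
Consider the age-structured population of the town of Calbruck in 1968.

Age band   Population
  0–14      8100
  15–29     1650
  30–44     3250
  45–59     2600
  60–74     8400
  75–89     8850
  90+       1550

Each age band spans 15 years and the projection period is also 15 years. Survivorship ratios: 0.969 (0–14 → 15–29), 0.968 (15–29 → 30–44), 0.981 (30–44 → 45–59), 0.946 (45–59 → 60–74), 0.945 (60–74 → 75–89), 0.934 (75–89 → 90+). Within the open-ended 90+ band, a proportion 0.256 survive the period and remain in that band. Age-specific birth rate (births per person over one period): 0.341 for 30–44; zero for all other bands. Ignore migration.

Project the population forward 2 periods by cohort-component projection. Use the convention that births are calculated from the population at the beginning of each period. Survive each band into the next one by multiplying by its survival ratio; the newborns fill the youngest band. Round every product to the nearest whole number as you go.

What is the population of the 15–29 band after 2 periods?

(Groups numbered youngest = 1 to oldest = 7.)
Period 1.
Births: 3250 × 0.341 = 1108
Group 2: 8100 × 0.969 = 7849
Group 3: 1650 × 0.968 = 1597
Group 4: 3250 × 0.981 = 3188
Group 5: 2600 × 0.946 = 2460
Group 6: 8400 × 0.945 = 7938
Group 7: 8850 × 0.934 + 1550 × 0.256 = 8266 + 397 = 8663
Population now: 0–14=1108, 15–29=7849, 30–44=1597, 45–59=3188, 60–74=2460, 75–89=7938, 90+=8663
Period 2.
Births: 1597 × 0.341 = 545
Group 2: 1108 × 0.969 = 1074
Group 3: 7849 × 0.968 = 7598
Group 4: 1597 × 0.981 = 1567
Group 5: 3188 × 0.946 = 3016
Group 6: 2460 × 0.945 = 2325
Group 7: 7938 × 0.934 + 8663 × 0.256 = 7414 + 2218 = 9632
Population now: 0–14=545, 15–29=1074, 30–44=7598, 45–59=1567, 60–74=3016, 75–89=2325, 90+=9632

1074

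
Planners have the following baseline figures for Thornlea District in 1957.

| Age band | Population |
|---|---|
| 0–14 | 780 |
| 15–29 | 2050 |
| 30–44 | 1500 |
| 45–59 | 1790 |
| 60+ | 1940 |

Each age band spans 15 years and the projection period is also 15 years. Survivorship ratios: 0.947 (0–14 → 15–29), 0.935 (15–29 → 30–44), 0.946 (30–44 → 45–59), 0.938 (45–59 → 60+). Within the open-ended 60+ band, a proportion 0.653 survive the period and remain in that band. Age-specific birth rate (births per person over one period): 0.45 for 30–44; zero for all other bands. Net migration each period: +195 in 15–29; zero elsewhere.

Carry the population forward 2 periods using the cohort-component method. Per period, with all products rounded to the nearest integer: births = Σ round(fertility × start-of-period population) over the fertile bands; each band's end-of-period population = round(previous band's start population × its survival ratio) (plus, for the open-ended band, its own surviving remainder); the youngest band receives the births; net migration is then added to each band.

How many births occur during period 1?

675

Numbering the bands 1..5 from youngest to oldest:
Period 1.
Births: 1500 × 0.45 = 675
Band 2: 780 × 0.947 = 739
Band 3: 2050 × 0.935 = 1917
Band 4: 1500 × 0.946 = 1419
Band 5: 1790 × 0.938 + 1940 × 0.653 = 1679 + 1267 = 2946
Net migration: Band 2 + 195 → 934
Giving 675 / 934 / 1917 / 1419 / 2946.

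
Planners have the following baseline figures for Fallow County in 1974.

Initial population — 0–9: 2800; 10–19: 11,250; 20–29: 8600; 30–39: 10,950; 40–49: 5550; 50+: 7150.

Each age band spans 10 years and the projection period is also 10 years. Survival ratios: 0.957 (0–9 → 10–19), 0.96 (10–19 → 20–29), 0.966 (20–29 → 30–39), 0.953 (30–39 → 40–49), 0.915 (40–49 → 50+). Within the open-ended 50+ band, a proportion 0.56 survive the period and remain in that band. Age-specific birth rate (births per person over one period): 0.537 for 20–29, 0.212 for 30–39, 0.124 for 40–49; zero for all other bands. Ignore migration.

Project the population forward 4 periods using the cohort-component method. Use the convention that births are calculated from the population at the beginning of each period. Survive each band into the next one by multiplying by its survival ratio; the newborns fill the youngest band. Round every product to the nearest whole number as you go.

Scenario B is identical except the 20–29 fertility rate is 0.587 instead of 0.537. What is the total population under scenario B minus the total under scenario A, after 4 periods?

1584

After projecting period 1:
Births: 8600 × 0.537 = 4618, 10950 × 0.212 = 2321, 5550 × 0.124 = 688 ⇒ total 7627
10–19: 2800 × 0.957 = 2680
20–29: 11250 × 0.96 = 10800
30–39: 8600 × 0.966 = 8308
40–49: 10950 × 0.953 = 10435
50+: 5550 × 0.915 + 7150 × 0.56 = 5078 + 4004 = 9082
→ [7627, 2680, 10800, 8308, 10435, 9082]
After projecting period 2:
Births: 10800 × 0.537 = 5800, 8308 × 0.212 = 1761, 10435 × 0.124 = 1294 ⇒ total 8855
10–19: 7627 × 0.957 = 7299
20–29: 2680 × 0.96 = 2573
30–39: 10800 × 0.966 = 10433
40–49: 8308 × 0.953 = 7918
50+: 10435 × 0.915 + 9082 × 0.56 = 9548 + 5086 = 14634
→ [8855, 7299, 2573, 10433, 7918, 14634]
After projecting period 3:
Births: 2573 × 0.537 = 1382, 10433 × 0.212 = 2212, 7918 × 0.124 = 982 ⇒ total 4576
10–19: 8855 × 0.957 = 8474
20–29: 7299 × 0.96 = 7007
30–39: 2573 × 0.966 = 2486
40–49: 10433 × 0.953 = 9943
50+: 7918 × 0.915 + 14634 × 0.56 = 7245 + 8195 = 15440
→ [4576, 8474, 7007, 2486, 9943, 15440]
After projecting period 4:
Births: 7007 × 0.537 = 3763, 2486 × 0.212 = 527, 9943 × 0.124 = 1233 ⇒ total 5523
10–19: 4576 × 0.957 = 4379
20–29: 8474 × 0.96 = 8135
30–39: 7007 × 0.966 = 6769
40–49: 2486 × 0.953 = 2369
50+: 9943 × 0.915 + 15440 × 0.56 = 9098 + 8646 = 17744
→ [5523, 4379, 8135, 6769, 2369, 17744]
Scenario A total after 4 periods: 44919
Scenario B projection —
After projecting period 1:
Births: 8600 × 0.587 = 5048, 10950 × 0.212 = 2321, 5550 × 0.124 = 688 ⇒ total 8057
10–19: 2800 × 0.957 = 2680
20–29: 11250 × 0.96 = 10800
30–39: 8600 × 0.966 = 8308
40–49: 10950 × 0.953 = 10435
50+: 5550 × 0.915 + 7150 × 0.56 = 5078 + 4004 = 9082
→ [8057, 2680, 10800, 8308, 10435, 9082]
After projecting period 2:
Births: 10800 × 0.587 = 6340, 8308 × 0.212 = 1761, 10435 × 0.124 = 1294 ⇒ total 9395
10–19: 8057 × 0.957 = 7711
20–29: 2680 × 0.96 = 2573
30–39: 10800 × 0.966 = 10433
40–49: 8308 × 0.953 = 7918
50+: 10435 × 0.915 + 9082 × 0.56 = 9548 + 5086 = 14634
→ [9395, 7711, 2573, 10433, 7918, 14634]
After projecting period 3:
Births: 2573 × 0.587 = 1510, 10433 × 0.212 = 2212, 7918 × 0.124 = 982 ⇒ total 4704
10–19: 9395 × 0.957 = 8991
20–29: 7711 × 0.96 = 7403
30–39: 2573 × 0.966 = 2486
40–49: 10433 × 0.953 = 9943
50+: 7918 × 0.915 + 14634 × 0.56 = 7245 + 8195 = 15440
→ [4704, 8991, 7403, 2486, 9943, 15440]
After projecting period 4:
Births: 7403 × 0.587 = 4346, 2486 × 0.212 = 527, 9943 × 0.124 = 1233 ⇒ total 6106
10–19: 4704 × 0.957 = 4502
20–29: 8991 × 0.96 = 8631
30–39: 7403 × 0.966 = 7151
40–49: 2486 × 0.953 = 2369
50+: 9943 × 0.915 + 15440 × 0.56 = 9098 + 8646 = 17744
→ [6106, 4502, 8631, 7151, 2369, 17744]
Scenario B total after 4 periods: 46503
Difference B − A = 46503 − 44919 = 1584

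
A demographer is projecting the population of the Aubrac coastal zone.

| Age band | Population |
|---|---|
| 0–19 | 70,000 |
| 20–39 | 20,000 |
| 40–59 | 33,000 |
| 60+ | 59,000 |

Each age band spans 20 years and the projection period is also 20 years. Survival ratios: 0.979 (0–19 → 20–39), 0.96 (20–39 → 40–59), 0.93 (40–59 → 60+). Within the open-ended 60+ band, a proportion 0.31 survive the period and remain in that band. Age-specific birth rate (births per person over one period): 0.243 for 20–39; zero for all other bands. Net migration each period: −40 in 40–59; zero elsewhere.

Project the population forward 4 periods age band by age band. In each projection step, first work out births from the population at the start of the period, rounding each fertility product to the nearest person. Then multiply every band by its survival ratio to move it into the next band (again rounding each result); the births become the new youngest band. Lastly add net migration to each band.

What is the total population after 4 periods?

47043

Period 1:
Births: 20000 × 0.243 = 4860
20–39: 70000 × 0.979 = 68530
40–59: 20000 × 0.96 = 19200
60+: 33000 × 0.93 + 59000 × 0.31 = 30690 + 18290 = 48980
Net migration: 40–59 − 40 → 19160
Population now: 0–19=4860, 20–39=68530, 40–59=19160, 60+=48980
Period 2:
Births: 68530 × 0.243 = 16653
20–39: 4860 × 0.979 = 4758
40–59: 68530 × 0.96 = 65789
60+: 19160 × 0.93 + 48980 × 0.31 = 17819 + 15184 = 33003
Net migration: 40–59 − 40 → 65749
Population now: 0–19=16653, 20–39=4758, 40–59=65749, 60+=33003
Period 3:
Births: 4758 × 0.243 = 1156
20–39: 16653 × 0.979 = 16303
40–59: 4758 × 0.96 = 4568
60+: 65749 × 0.93 + 33003 × 0.31 = 61147 + 10231 = 71378
Net migration: 40–59 − 40 → 4528
Population now: 0–19=1156, 20–39=16303, 40–59=4528, 60+=71378
Period 4:
Births: 16303 × 0.243 = 3962
20–39: 1156 × 0.979 = 1132
40–59: 16303 × 0.96 = 15651
60+: 4528 × 0.93 + 71378 × 0.31 = 4211 + 22127 = 26338
Net migration: 40–59 − 40 → 15611
Population now: 0–19=3962, 20–39=1132, 40–59=15611, 60+=26338
Total after period 4: 3962 + 1132 + 15611 + 26338 = 47043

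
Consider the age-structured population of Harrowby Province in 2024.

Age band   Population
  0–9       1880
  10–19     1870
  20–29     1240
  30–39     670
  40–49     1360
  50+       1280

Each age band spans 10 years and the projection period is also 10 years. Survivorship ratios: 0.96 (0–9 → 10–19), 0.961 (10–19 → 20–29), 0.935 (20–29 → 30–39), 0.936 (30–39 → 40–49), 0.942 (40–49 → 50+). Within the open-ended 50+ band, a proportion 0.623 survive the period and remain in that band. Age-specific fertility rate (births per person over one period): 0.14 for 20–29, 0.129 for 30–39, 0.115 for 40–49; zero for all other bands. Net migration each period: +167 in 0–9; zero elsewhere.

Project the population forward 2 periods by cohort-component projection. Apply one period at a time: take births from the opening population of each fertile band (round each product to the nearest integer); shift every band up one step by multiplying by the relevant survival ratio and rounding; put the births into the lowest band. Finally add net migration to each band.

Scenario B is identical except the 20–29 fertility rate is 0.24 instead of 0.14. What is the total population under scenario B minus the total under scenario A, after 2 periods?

298

Call the bands 1 to 6, youngest first.
[period 1]
Births: 1240 × 0.14 = 174, 670 × 0.129 = 86, 1360 × 0.115 = 156 ⇒ total 416
Band 2: 1880 × 0.96 = 1805
Band 3: 1870 × 0.961 = 1797
Band 4: 1240 × 0.935 = 1159
Band 5: 670 × 0.936 = 627
Band 6: 1360 × 0.942 + 1280 × 0.623 = 1281 + 797 = 2078
Net migration: Band 1 + 167 → 583
End of period: [583, 1805, 1797, 1159, 627, 2078]
[period 2]
Births: 1797 × 0.14 = 252, 1159 × 0.129 = 150, 627 × 0.115 = 72 ⇒ total 474
Band 2: 583 × 0.96 = 560
Band 3: 1805 × 0.961 = 1735
Band 4: 1797 × 0.935 = 1680
Band 5: 1159 × 0.936 = 1085
Band 6: 627 × 0.942 + 2078 × 0.623 = 591 + 1295 = 1886
Net migration: Band 1 + 167 → 641
End of period: [641, 560, 1735, 1680, 1085, 1886]
Scenario A total after 2 periods: 7587
Scenario B projection —
[period 1]
Births: 1240 × 0.24 = 298, 670 × 0.129 = 86, 1360 × 0.115 = 156 ⇒ total 540
Band 2: 1880 × 0.96 = 1805
Band 3: 1870 × 0.961 = 1797
Band 4: 1240 × 0.935 = 1159
Band 5: 670 × 0.936 = 627
Band 6: 1360 × 0.942 + 1280 × 0.623 = 1281 + 797 = 2078
Net migration: Band 1 + 167 → 707
End of period: [707, 1805, 1797, 1159, 627, 2078]
[period 2]
Births: 1797 × 0.24 = 431, 1159 × 0.129 = 150, 627 × 0.115 = 72 ⇒ total 653
Band 2: 707 × 0.96 = 679
Band 3: 1805 × 0.961 = 1735
Band 4: 1797 × 0.935 = 1680
Band 5: 1159 × 0.936 = 1085
Band 6: 627 × 0.942 + 2078 × 0.623 = 591 + 1295 = 1886
Net migration: Band 1 + 167 → 820
End of period: [820, 679, 1735, 1680, 1085, 1886]
Scenario B total after 2 periods: 7885
Difference B − A = 7885 − 7587 = 298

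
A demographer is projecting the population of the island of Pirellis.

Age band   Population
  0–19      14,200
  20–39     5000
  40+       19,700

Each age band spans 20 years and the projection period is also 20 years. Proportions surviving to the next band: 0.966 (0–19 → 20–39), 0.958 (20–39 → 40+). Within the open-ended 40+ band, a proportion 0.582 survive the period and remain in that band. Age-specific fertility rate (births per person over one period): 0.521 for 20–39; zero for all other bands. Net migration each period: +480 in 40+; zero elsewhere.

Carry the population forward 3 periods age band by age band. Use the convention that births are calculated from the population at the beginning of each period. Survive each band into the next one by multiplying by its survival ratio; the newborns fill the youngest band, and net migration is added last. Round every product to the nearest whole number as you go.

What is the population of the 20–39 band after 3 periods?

6904

Call the groups 1 to 3, youngest first.
[period 1]
Births: 5000 * 0.521 = 2605
Group 2: 14200 * 0.966 = 13717
Group 3: 5000 * 0.958 + 19700 * 0.582 = 4790 + 11465 = 16255
Net migration: Group 3 + 480 → 16735
End of period: [2605, 13717, 16735]
[period 2]
Births: 13717 * 0.521 = 7147
Group 2: 2605 * 0.966 = 2516
Group 3: 13717 * 0.958 + 16735 * 0.582 = 13141 + 9740 = 22881
Net migration: Group 3 + 480 → 23361
End of period: [7147, 2516, 23361]
[period 3]
Births: 2516 * 0.521 = 1311
Group 2: 7147 * 0.966 = 6904
Group 3: 2516 * 0.958 + 23361 * 0.582 = 2410 + 13596 = 16006
Net migration: Group 3 + 480 → 16486
End of period: [1311, 6904, 16486]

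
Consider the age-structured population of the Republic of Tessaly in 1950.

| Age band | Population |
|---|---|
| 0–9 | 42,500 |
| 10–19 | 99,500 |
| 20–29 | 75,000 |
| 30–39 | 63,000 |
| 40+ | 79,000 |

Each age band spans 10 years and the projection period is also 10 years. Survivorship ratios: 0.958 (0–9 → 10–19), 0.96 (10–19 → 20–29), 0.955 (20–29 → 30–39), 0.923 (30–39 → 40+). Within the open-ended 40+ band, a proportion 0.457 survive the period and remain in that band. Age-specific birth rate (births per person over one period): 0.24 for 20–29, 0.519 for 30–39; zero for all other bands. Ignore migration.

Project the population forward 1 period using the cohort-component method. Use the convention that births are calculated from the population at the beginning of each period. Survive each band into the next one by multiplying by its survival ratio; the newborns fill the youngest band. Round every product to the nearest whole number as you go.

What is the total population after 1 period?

352809

(Groups numbered youngest = 1 to oldest = 5.)
Period 1:
Births: 75000 × 0.24 = 18000 ; 63000 × 0.519 = 32697 → 50697
Group 2: 42500 × 0.958 = 40715
Group 3: 99500 × 0.96 = 95520
Group 4: 75000 × 0.955 = 71625
Group 5: 63000 × 0.923 + 79000 × 0.457 = 58149 + 36103 = 94252
End of period: [50697, 40715, 95520, 71625, 94252]
Total after period 1: 50697 + 40715 + 95520 + 71625 + 94252 = 352809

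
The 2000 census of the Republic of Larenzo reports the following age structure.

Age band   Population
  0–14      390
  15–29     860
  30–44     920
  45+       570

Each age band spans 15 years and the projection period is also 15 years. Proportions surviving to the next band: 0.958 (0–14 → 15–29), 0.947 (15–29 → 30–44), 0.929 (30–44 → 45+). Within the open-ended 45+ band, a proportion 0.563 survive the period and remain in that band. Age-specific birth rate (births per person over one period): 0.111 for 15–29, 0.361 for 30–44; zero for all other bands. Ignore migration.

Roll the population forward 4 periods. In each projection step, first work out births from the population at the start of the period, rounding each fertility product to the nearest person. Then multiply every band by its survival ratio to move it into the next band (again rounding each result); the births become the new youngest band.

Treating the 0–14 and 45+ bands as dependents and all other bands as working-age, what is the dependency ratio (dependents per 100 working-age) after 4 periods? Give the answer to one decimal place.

Call the groups 1 to 4, youngest first.
After projecting period 1:
Births: 860 × 0.111 = 95  |  920 × 0.361 = 332 — total 427
Group 2: 390 × 0.958 = 374
Group 3: 860 × 0.947 = 814
Group 4: 920 × 0.929 + 570 × 0.563 = 855 + 321 = 1176
End of period: [427, 374, 814, 1176]
After projecting period 2:
Births: 374 × 0.111 = 42  |  814 × 0.361 = 294 — total 336
Group 2: 427 × 0.958 = 409
Group 3: 374 × 0.947 = 354
Group 4: 814 × 0.929 + 1176 × 0.563 = 756 + 662 = 1418
End of period: [336, 409, 354, 1418]
After projecting period 3:
Births: 409 × 0.111 = 45  |  354 × 0.361 = 128 — total 173
Group 2: 336 × 0.958 = 322
Group 3: 409 × 0.947 = 387
Group 4: 354 × 0.929 + 1418 × 0.563 = 329 + 798 = 1127
End of period: [173, 322, 387, 1127]
After projecting period 4:
Births: 322 × 0.111 = 36  |  387 × 0.361 = 140 — total 176
Group 2: 173 × 0.958 = 166
Group 3: 322 × 0.947 = 305
Group 4: 387 × 0.929 + 1127 × 0.563 = 360 + 635 = 995
End of period: [176, 166, 305, 995]
Dependents (band 0–14 + band 45+) = 176 + 995 = 1171; working-age = 471; ratio = 1171/471 × 100 = 248.6

248.6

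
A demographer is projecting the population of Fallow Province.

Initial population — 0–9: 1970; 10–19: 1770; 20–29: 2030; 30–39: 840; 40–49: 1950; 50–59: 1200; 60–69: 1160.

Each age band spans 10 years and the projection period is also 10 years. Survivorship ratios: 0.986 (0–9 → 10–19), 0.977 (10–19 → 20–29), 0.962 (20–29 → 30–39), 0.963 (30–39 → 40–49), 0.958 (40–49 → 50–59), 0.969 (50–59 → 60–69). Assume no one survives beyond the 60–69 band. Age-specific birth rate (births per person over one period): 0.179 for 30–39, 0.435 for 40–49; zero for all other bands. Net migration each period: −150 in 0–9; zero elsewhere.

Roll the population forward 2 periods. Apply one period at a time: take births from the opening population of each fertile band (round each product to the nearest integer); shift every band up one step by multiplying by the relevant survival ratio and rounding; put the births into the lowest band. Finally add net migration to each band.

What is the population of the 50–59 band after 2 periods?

Let band 1 be 0–9 through band 7 = 60–69.
— Period 1 —
Births: 840 * 0.179 = 150, 1950 * 0.435 = 848 ⇒ total 998
Band 2: 1970 * 0.986 = 1942
Band 3: 1770 * 0.977 = 1729
Band 4: 2030 * 0.962 = 1953
Band 5: 840 * 0.963 = 809
Band 6: 1950 * 0.958 = 1868
Band 7: 1200 * 0.969 = 1163
Net migration: Band 1 − 150 → 848
Giving 848 / 1942 / 1729 / 1953 / 809 / 1868 / 1163.
— Period 2 —
Births: 1953 * 0.179 = 350, 809 * 0.435 = 352 ⇒ total 702
Band 2: 848 * 0.986 = 836
Band 3: 1942 * 0.977 = 1897
Band 4: 1729 * 0.962 = 1663
Band 5: 1953 * 0.963 = 1881
Band 6: 809 * 0.958 = 775
Band 7: 1868 * 0.969 = 1810
Net migration: Band 1 − 150 → 552
Giving 552 / 836 / 1897 / 1663 / 1881 / 775 / 1810.

775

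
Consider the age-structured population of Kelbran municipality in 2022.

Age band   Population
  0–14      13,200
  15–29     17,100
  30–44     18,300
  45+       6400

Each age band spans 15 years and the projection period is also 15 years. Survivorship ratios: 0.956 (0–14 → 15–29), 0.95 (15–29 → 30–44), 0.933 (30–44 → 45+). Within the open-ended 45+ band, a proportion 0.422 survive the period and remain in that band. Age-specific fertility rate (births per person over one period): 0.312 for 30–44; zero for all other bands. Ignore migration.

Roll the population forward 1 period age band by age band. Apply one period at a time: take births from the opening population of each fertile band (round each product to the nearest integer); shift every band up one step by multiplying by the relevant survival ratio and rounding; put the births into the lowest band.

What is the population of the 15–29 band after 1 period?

Numbering the bands 1..4 from youngest to oldest:
After projecting period 1:
Births: 18300 × 0.312 = 5710
Band 2: 13200 × 0.956 = 12619
Band 3: 17100 × 0.95 = 16245
Band 4: 18300 × 0.933 + 6400 × 0.422 = 17074 + 2701 = 19775
Population now: 0–14=5710, 15–29=12619, 30–44=16245, 45+=19775

12619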